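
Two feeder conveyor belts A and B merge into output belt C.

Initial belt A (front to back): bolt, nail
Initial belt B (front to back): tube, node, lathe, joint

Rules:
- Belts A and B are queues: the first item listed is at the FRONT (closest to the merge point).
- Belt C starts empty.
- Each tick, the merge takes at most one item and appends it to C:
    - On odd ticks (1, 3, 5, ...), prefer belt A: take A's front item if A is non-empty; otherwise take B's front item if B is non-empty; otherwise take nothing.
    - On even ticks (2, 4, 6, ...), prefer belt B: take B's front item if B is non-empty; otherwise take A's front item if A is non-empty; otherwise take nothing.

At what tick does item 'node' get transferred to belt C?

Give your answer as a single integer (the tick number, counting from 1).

Tick 1: prefer A, take bolt from A; A=[nail] B=[tube,node,lathe,joint] C=[bolt]
Tick 2: prefer B, take tube from B; A=[nail] B=[node,lathe,joint] C=[bolt,tube]
Tick 3: prefer A, take nail from A; A=[-] B=[node,lathe,joint] C=[bolt,tube,nail]
Tick 4: prefer B, take node from B; A=[-] B=[lathe,joint] C=[bolt,tube,nail,node]

Answer: 4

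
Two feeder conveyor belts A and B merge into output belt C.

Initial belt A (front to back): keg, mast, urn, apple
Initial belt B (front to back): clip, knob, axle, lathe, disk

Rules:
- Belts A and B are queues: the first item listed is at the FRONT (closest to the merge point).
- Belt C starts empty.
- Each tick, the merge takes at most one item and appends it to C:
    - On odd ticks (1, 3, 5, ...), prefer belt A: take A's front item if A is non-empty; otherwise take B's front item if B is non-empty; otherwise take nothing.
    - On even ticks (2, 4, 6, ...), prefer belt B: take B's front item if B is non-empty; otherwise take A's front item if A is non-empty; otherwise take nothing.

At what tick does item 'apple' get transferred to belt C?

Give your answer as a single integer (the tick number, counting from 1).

Tick 1: prefer A, take keg from A; A=[mast,urn,apple] B=[clip,knob,axle,lathe,disk] C=[keg]
Tick 2: prefer B, take clip from B; A=[mast,urn,apple] B=[knob,axle,lathe,disk] C=[keg,clip]
Tick 3: prefer A, take mast from A; A=[urn,apple] B=[knob,axle,lathe,disk] C=[keg,clip,mast]
Tick 4: prefer B, take knob from B; A=[urn,apple] B=[axle,lathe,disk] C=[keg,clip,mast,knob]
Tick 5: prefer A, take urn from A; A=[apple] B=[axle,lathe,disk] C=[keg,clip,mast,knob,urn]
Tick 6: prefer B, take axle from B; A=[apple] B=[lathe,disk] C=[keg,clip,mast,knob,urn,axle]
Tick 7: prefer A, take apple from A; A=[-] B=[lathe,disk] C=[keg,clip,mast,knob,urn,axle,apple]

Answer: 7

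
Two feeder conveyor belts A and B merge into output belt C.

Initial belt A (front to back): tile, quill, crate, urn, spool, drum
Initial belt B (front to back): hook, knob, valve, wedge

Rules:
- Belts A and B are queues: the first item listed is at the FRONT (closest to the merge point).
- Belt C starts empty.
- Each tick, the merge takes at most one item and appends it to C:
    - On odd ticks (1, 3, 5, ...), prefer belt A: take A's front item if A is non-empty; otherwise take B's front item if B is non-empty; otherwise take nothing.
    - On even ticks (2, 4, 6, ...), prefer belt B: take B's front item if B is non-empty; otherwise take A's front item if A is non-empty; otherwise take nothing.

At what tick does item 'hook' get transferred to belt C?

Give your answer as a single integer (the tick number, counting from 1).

Answer: 2

Derivation:
Tick 1: prefer A, take tile from A; A=[quill,crate,urn,spool,drum] B=[hook,knob,valve,wedge] C=[tile]
Tick 2: prefer B, take hook from B; A=[quill,crate,urn,spool,drum] B=[knob,valve,wedge] C=[tile,hook]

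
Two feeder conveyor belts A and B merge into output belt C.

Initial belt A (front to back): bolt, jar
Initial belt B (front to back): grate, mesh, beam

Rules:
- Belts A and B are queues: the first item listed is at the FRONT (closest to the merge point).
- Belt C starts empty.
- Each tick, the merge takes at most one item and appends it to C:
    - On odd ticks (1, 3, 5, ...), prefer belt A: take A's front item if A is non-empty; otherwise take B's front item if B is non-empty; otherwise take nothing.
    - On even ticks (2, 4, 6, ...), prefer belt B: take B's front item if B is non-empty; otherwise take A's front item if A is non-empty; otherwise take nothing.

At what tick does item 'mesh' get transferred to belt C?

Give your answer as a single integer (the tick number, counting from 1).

Tick 1: prefer A, take bolt from A; A=[jar] B=[grate,mesh,beam] C=[bolt]
Tick 2: prefer B, take grate from B; A=[jar] B=[mesh,beam] C=[bolt,grate]
Tick 3: prefer A, take jar from A; A=[-] B=[mesh,beam] C=[bolt,grate,jar]
Tick 4: prefer B, take mesh from B; A=[-] B=[beam] C=[bolt,grate,jar,mesh]

Answer: 4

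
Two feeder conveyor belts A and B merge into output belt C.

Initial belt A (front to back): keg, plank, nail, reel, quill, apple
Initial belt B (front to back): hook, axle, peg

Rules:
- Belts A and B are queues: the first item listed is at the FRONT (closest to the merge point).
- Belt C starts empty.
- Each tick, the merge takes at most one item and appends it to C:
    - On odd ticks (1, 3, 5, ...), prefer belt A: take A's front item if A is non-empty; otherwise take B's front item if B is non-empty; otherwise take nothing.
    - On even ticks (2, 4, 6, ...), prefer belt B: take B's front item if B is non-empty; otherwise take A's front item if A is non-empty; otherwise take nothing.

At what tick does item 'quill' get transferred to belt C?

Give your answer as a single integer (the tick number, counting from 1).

Tick 1: prefer A, take keg from A; A=[plank,nail,reel,quill,apple] B=[hook,axle,peg] C=[keg]
Tick 2: prefer B, take hook from B; A=[plank,nail,reel,quill,apple] B=[axle,peg] C=[keg,hook]
Tick 3: prefer A, take plank from A; A=[nail,reel,quill,apple] B=[axle,peg] C=[keg,hook,plank]
Tick 4: prefer B, take axle from B; A=[nail,reel,quill,apple] B=[peg] C=[keg,hook,plank,axle]
Tick 5: prefer A, take nail from A; A=[reel,quill,apple] B=[peg] C=[keg,hook,plank,axle,nail]
Tick 6: prefer B, take peg from B; A=[reel,quill,apple] B=[-] C=[keg,hook,plank,axle,nail,peg]
Tick 7: prefer A, take reel from A; A=[quill,apple] B=[-] C=[keg,hook,plank,axle,nail,peg,reel]
Tick 8: prefer B, take quill from A; A=[apple] B=[-] C=[keg,hook,plank,axle,nail,peg,reel,quill]

Answer: 8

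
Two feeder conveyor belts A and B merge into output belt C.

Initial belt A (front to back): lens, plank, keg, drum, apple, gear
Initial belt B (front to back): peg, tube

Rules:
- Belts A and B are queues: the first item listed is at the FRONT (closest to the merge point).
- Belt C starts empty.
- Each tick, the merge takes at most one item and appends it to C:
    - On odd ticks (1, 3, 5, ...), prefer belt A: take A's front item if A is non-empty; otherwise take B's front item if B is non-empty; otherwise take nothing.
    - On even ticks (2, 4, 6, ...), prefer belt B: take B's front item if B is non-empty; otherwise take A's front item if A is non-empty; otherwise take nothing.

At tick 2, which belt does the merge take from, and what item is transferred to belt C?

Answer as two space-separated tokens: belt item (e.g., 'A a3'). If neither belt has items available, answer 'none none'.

Answer: B peg

Derivation:
Tick 1: prefer A, take lens from A; A=[plank,keg,drum,apple,gear] B=[peg,tube] C=[lens]
Tick 2: prefer B, take peg from B; A=[plank,keg,drum,apple,gear] B=[tube] C=[lens,peg]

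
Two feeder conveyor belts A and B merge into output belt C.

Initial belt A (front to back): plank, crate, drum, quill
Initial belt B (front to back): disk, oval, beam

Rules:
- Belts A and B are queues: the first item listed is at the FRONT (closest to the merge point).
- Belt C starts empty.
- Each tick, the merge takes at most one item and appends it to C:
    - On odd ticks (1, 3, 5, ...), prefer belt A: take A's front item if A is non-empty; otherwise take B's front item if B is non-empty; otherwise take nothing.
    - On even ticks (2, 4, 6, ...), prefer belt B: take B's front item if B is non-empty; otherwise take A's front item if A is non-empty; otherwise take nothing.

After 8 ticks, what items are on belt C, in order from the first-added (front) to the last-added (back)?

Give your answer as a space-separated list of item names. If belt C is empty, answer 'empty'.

Tick 1: prefer A, take plank from A; A=[crate,drum,quill] B=[disk,oval,beam] C=[plank]
Tick 2: prefer B, take disk from B; A=[crate,drum,quill] B=[oval,beam] C=[plank,disk]
Tick 3: prefer A, take crate from A; A=[drum,quill] B=[oval,beam] C=[plank,disk,crate]
Tick 4: prefer B, take oval from B; A=[drum,quill] B=[beam] C=[plank,disk,crate,oval]
Tick 5: prefer A, take drum from A; A=[quill] B=[beam] C=[plank,disk,crate,oval,drum]
Tick 6: prefer B, take beam from B; A=[quill] B=[-] C=[plank,disk,crate,oval,drum,beam]
Tick 7: prefer A, take quill from A; A=[-] B=[-] C=[plank,disk,crate,oval,drum,beam,quill]
Tick 8: prefer B, both empty, nothing taken; A=[-] B=[-] C=[plank,disk,crate,oval,drum,beam,quill]

Answer: plank disk crate oval drum beam quill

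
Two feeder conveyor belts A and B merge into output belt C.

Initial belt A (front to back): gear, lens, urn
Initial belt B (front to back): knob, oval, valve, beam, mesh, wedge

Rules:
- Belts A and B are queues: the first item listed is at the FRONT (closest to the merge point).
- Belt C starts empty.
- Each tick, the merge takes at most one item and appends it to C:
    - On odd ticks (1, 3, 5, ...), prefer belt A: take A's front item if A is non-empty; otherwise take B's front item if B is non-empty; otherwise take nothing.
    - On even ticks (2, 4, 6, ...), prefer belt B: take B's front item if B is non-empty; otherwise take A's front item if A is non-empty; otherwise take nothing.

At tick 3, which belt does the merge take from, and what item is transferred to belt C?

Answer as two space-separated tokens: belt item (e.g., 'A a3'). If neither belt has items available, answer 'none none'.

Answer: A lens

Derivation:
Tick 1: prefer A, take gear from A; A=[lens,urn] B=[knob,oval,valve,beam,mesh,wedge] C=[gear]
Tick 2: prefer B, take knob from B; A=[lens,urn] B=[oval,valve,beam,mesh,wedge] C=[gear,knob]
Tick 3: prefer A, take lens from A; A=[urn] B=[oval,valve,beam,mesh,wedge] C=[gear,knob,lens]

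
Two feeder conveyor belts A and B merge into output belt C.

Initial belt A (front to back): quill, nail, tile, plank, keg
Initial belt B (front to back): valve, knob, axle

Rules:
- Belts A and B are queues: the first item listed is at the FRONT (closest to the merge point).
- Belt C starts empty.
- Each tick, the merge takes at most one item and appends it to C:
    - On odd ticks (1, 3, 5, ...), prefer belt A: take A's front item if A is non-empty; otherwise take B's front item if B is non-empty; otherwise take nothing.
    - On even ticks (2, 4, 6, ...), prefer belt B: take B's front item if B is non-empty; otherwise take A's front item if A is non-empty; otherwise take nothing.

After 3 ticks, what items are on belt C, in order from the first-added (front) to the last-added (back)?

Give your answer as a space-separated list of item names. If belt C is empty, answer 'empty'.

Tick 1: prefer A, take quill from A; A=[nail,tile,plank,keg] B=[valve,knob,axle] C=[quill]
Tick 2: prefer B, take valve from B; A=[nail,tile,plank,keg] B=[knob,axle] C=[quill,valve]
Tick 3: prefer A, take nail from A; A=[tile,plank,keg] B=[knob,axle] C=[quill,valve,nail]

Answer: quill valve nail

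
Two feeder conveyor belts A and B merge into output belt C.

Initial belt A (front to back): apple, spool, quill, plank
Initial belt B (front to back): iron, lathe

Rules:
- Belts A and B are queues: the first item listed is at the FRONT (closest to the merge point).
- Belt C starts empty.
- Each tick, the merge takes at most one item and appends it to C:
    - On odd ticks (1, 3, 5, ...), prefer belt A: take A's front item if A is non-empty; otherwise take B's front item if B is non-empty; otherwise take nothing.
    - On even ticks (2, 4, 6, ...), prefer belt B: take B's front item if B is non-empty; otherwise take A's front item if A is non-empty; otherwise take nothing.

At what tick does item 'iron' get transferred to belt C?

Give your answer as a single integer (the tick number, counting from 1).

Answer: 2

Derivation:
Tick 1: prefer A, take apple from A; A=[spool,quill,plank] B=[iron,lathe] C=[apple]
Tick 2: prefer B, take iron from B; A=[spool,quill,plank] B=[lathe] C=[apple,iron]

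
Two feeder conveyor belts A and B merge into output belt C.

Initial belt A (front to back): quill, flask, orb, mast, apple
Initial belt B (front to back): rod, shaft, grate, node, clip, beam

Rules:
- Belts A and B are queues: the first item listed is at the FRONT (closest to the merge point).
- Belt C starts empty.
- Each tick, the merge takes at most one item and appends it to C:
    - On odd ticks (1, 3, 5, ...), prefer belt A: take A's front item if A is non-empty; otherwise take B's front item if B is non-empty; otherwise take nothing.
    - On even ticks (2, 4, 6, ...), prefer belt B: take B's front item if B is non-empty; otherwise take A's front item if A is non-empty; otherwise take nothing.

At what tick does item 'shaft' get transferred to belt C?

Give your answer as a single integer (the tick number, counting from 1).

Answer: 4

Derivation:
Tick 1: prefer A, take quill from A; A=[flask,orb,mast,apple] B=[rod,shaft,grate,node,clip,beam] C=[quill]
Tick 2: prefer B, take rod from B; A=[flask,orb,mast,apple] B=[shaft,grate,node,clip,beam] C=[quill,rod]
Tick 3: prefer A, take flask from A; A=[orb,mast,apple] B=[shaft,grate,node,clip,beam] C=[quill,rod,flask]
Tick 4: prefer B, take shaft from B; A=[orb,mast,apple] B=[grate,node,clip,beam] C=[quill,rod,flask,shaft]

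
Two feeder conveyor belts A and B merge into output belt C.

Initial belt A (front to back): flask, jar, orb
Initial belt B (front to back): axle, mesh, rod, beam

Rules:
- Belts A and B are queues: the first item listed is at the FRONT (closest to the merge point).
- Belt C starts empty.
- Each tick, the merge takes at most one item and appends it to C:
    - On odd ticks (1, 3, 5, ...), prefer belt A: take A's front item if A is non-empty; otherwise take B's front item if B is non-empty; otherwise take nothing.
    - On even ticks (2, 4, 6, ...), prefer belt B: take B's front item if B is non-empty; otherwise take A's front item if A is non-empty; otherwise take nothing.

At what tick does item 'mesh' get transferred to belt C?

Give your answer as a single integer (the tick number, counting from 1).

Answer: 4

Derivation:
Tick 1: prefer A, take flask from A; A=[jar,orb] B=[axle,mesh,rod,beam] C=[flask]
Tick 2: prefer B, take axle from B; A=[jar,orb] B=[mesh,rod,beam] C=[flask,axle]
Tick 3: prefer A, take jar from A; A=[orb] B=[mesh,rod,beam] C=[flask,axle,jar]
Tick 4: prefer B, take mesh from B; A=[orb] B=[rod,beam] C=[flask,axle,jar,mesh]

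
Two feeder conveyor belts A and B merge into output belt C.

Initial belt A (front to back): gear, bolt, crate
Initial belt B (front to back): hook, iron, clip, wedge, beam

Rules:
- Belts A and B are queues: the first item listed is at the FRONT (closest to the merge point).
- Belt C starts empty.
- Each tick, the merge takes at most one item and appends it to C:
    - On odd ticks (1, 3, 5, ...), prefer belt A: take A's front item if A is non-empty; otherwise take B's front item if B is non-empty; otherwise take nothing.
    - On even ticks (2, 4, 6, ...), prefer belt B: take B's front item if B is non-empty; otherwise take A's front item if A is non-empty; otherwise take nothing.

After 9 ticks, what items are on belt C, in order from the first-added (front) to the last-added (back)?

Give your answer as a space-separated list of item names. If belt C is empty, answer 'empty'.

Tick 1: prefer A, take gear from A; A=[bolt,crate] B=[hook,iron,clip,wedge,beam] C=[gear]
Tick 2: prefer B, take hook from B; A=[bolt,crate] B=[iron,clip,wedge,beam] C=[gear,hook]
Tick 3: prefer A, take bolt from A; A=[crate] B=[iron,clip,wedge,beam] C=[gear,hook,bolt]
Tick 4: prefer B, take iron from B; A=[crate] B=[clip,wedge,beam] C=[gear,hook,bolt,iron]
Tick 5: prefer A, take crate from A; A=[-] B=[clip,wedge,beam] C=[gear,hook,bolt,iron,crate]
Tick 6: prefer B, take clip from B; A=[-] B=[wedge,beam] C=[gear,hook,bolt,iron,crate,clip]
Tick 7: prefer A, take wedge from B; A=[-] B=[beam] C=[gear,hook,bolt,iron,crate,clip,wedge]
Tick 8: prefer B, take beam from B; A=[-] B=[-] C=[gear,hook,bolt,iron,crate,clip,wedge,beam]
Tick 9: prefer A, both empty, nothing taken; A=[-] B=[-] C=[gear,hook,bolt,iron,crate,clip,wedge,beam]

Answer: gear hook bolt iron crate clip wedge beam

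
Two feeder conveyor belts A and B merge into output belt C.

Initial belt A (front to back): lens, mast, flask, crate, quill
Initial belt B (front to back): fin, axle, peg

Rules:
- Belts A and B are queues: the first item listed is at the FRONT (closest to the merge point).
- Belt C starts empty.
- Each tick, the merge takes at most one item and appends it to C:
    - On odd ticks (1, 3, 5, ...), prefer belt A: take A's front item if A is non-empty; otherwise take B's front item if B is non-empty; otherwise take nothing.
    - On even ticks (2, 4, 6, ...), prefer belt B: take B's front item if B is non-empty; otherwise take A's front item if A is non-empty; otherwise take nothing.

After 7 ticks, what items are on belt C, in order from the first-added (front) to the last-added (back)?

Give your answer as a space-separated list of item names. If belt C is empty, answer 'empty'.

Answer: lens fin mast axle flask peg crate

Derivation:
Tick 1: prefer A, take lens from A; A=[mast,flask,crate,quill] B=[fin,axle,peg] C=[lens]
Tick 2: prefer B, take fin from B; A=[mast,flask,crate,quill] B=[axle,peg] C=[lens,fin]
Tick 3: prefer A, take mast from A; A=[flask,crate,quill] B=[axle,peg] C=[lens,fin,mast]
Tick 4: prefer B, take axle from B; A=[flask,crate,quill] B=[peg] C=[lens,fin,mast,axle]
Tick 5: prefer A, take flask from A; A=[crate,quill] B=[peg] C=[lens,fin,mast,axle,flask]
Tick 6: prefer B, take peg from B; A=[crate,quill] B=[-] C=[lens,fin,mast,axle,flask,peg]
Tick 7: prefer A, take crate from A; A=[quill] B=[-] C=[lens,fin,mast,axle,flask,peg,crate]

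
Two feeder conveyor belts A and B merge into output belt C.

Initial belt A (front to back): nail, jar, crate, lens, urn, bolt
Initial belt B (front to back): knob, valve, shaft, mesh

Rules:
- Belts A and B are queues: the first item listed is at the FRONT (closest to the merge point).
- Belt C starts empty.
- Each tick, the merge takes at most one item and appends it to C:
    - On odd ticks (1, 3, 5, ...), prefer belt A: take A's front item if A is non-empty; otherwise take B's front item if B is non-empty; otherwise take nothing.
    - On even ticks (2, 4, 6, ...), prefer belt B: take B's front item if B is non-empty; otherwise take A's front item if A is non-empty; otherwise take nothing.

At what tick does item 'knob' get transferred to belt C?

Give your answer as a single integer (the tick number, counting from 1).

Tick 1: prefer A, take nail from A; A=[jar,crate,lens,urn,bolt] B=[knob,valve,shaft,mesh] C=[nail]
Tick 2: prefer B, take knob from B; A=[jar,crate,lens,urn,bolt] B=[valve,shaft,mesh] C=[nail,knob]

Answer: 2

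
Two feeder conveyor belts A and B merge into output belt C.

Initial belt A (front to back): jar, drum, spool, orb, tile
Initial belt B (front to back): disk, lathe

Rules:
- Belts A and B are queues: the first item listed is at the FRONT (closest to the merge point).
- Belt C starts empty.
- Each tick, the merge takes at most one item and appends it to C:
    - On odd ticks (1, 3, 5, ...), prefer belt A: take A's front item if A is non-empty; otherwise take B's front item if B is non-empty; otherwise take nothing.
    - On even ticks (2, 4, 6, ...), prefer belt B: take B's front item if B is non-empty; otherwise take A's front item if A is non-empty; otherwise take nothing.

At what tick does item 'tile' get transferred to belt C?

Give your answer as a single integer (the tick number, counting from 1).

Answer: 7

Derivation:
Tick 1: prefer A, take jar from A; A=[drum,spool,orb,tile] B=[disk,lathe] C=[jar]
Tick 2: prefer B, take disk from B; A=[drum,spool,orb,tile] B=[lathe] C=[jar,disk]
Tick 3: prefer A, take drum from A; A=[spool,orb,tile] B=[lathe] C=[jar,disk,drum]
Tick 4: prefer B, take lathe from B; A=[spool,orb,tile] B=[-] C=[jar,disk,drum,lathe]
Tick 5: prefer A, take spool from A; A=[orb,tile] B=[-] C=[jar,disk,drum,lathe,spool]
Tick 6: prefer B, take orb from A; A=[tile] B=[-] C=[jar,disk,drum,lathe,spool,orb]
Tick 7: prefer A, take tile from A; A=[-] B=[-] C=[jar,disk,drum,lathe,spool,orb,tile]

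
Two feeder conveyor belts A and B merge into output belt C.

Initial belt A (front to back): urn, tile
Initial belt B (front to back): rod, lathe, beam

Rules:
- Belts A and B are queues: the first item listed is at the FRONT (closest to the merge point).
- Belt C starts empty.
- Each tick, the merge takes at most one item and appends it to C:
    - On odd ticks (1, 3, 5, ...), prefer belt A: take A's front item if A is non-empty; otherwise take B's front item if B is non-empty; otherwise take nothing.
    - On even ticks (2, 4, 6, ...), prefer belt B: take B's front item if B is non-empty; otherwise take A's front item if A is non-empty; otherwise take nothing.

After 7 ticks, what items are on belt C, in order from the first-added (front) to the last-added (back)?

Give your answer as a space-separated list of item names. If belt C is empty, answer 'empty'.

Answer: urn rod tile lathe beam

Derivation:
Tick 1: prefer A, take urn from A; A=[tile] B=[rod,lathe,beam] C=[urn]
Tick 2: prefer B, take rod from B; A=[tile] B=[lathe,beam] C=[urn,rod]
Tick 3: prefer A, take tile from A; A=[-] B=[lathe,beam] C=[urn,rod,tile]
Tick 4: prefer B, take lathe from B; A=[-] B=[beam] C=[urn,rod,tile,lathe]
Tick 5: prefer A, take beam from B; A=[-] B=[-] C=[urn,rod,tile,lathe,beam]
Tick 6: prefer B, both empty, nothing taken; A=[-] B=[-] C=[urn,rod,tile,lathe,beam]
Tick 7: prefer A, both empty, nothing taken; A=[-] B=[-] C=[urn,rod,tile,lathe,beam]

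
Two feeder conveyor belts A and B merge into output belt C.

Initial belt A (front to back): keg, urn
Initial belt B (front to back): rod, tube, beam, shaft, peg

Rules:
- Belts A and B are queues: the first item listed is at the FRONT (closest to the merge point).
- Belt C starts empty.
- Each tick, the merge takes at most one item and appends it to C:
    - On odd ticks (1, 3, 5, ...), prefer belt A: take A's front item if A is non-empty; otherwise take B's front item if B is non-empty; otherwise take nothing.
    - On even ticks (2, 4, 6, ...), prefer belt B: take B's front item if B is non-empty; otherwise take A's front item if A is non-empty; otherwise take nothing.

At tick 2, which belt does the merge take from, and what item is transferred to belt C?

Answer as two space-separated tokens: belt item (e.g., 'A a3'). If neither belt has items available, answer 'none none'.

Answer: B rod

Derivation:
Tick 1: prefer A, take keg from A; A=[urn] B=[rod,tube,beam,shaft,peg] C=[keg]
Tick 2: prefer B, take rod from B; A=[urn] B=[tube,beam,shaft,peg] C=[keg,rod]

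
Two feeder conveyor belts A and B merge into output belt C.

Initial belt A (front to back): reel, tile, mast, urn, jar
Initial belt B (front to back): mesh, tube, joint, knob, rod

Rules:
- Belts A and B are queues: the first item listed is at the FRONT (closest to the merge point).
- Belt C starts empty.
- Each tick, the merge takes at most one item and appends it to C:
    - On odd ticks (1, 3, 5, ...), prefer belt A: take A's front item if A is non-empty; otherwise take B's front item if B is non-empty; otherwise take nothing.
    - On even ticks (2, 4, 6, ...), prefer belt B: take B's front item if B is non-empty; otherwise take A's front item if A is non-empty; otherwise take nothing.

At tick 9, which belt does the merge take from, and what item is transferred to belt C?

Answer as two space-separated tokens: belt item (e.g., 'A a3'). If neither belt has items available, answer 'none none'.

Answer: A jar

Derivation:
Tick 1: prefer A, take reel from A; A=[tile,mast,urn,jar] B=[mesh,tube,joint,knob,rod] C=[reel]
Tick 2: prefer B, take mesh from B; A=[tile,mast,urn,jar] B=[tube,joint,knob,rod] C=[reel,mesh]
Tick 3: prefer A, take tile from A; A=[mast,urn,jar] B=[tube,joint,knob,rod] C=[reel,mesh,tile]
Tick 4: prefer B, take tube from B; A=[mast,urn,jar] B=[joint,knob,rod] C=[reel,mesh,tile,tube]
Tick 5: prefer A, take mast from A; A=[urn,jar] B=[joint,knob,rod] C=[reel,mesh,tile,tube,mast]
Tick 6: prefer B, take joint from B; A=[urn,jar] B=[knob,rod] C=[reel,mesh,tile,tube,mast,joint]
Tick 7: prefer A, take urn from A; A=[jar] B=[knob,rod] C=[reel,mesh,tile,tube,mast,joint,urn]
Tick 8: prefer B, take knob from B; A=[jar] B=[rod] C=[reel,mesh,tile,tube,mast,joint,urn,knob]
Tick 9: prefer A, take jar from A; A=[-] B=[rod] C=[reel,mesh,tile,tube,mast,joint,urn,knob,jar]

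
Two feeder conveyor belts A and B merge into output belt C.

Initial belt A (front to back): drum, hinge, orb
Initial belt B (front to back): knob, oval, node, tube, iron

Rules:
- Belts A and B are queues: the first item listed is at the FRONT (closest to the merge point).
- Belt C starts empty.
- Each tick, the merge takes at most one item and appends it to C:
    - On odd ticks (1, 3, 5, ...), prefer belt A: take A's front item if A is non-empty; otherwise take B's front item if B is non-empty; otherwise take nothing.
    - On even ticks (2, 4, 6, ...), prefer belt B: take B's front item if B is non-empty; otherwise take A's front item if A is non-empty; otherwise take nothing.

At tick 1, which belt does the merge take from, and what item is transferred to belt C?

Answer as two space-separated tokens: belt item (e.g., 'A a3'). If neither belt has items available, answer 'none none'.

Answer: A drum

Derivation:
Tick 1: prefer A, take drum from A; A=[hinge,orb] B=[knob,oval,node,tube,iron] C=[drum]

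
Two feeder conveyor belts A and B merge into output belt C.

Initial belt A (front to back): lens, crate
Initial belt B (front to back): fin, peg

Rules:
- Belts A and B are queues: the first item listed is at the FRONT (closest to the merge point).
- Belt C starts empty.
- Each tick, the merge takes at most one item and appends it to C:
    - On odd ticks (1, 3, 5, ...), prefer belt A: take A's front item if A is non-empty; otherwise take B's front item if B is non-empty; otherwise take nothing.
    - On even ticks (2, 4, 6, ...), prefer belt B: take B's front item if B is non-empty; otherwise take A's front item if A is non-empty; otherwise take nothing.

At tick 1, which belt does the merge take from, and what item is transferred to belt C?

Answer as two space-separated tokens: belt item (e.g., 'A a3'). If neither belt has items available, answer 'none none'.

Tick 1: prefer A, take lens from A; A=[crate] B=[fin,peg] C=[lens]

Answer: A lens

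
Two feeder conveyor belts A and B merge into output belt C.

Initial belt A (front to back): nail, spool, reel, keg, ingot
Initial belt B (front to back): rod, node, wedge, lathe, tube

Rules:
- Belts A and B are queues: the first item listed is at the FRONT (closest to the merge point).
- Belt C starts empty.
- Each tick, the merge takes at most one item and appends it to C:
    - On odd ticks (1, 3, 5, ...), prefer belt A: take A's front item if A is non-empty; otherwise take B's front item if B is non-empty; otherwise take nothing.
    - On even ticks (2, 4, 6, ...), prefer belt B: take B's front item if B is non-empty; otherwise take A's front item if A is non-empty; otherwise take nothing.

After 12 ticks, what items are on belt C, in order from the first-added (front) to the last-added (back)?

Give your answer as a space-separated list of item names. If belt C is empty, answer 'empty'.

Answer: nail rod spool node reel wedge keg lathe ingot tube

Derivation:
Tick 1: prefer A, take nail from A; A=[spool,reel,keg,ingot] B=[rod,node,wedge,lathe,tube] C=[nail]
Tick 2: prefer B, take rod from B; A=[spool,reel,keg,ingot] B=[node,wedge,lathe,tube] C=[nail,rod]
Tick 3: prefer A, take spool from A; A=[reel,keg,ingot] B=[node,wedge,lathe,tube] C=[nail,rod,spool]
Tick 4: prefer B, take node from B; A=[reel,keg,ingot] B=[wedge,lathe,tube] C=[nail,rod,spool,node]
Tick 5: prefer A, take reel from A; A=[keg,ingot] B=[wedge,lathe,tube] C=[nail,rod,spool,node,reel]
Tick 6: prefer B, take wedge from B; A=[keg,ingot] B=[lathe,tube] C=[nail,rod,spool,node,reel,wedge]
Tick 7: prefer A, take keg from A; A=[ingot] B=[lathe,tube] C=[nail,rod,spool,node,reel,wedge,keg]
Tick 8: prefer B, take lathe from B; A=[ingot] B=[tube] C=[nail,rod,spool,node,reel,wedge,keg,lathe]
Tick 9: prefer A, take ingot from A; A=[-] B=[tube] C=[nail,rod,spool,node,reel,wedge,keg,lathe,ingot]
Tick 10: prefer B, take tube from B; A=[-] B=[-] C=[nail,rod,spool,node,reel,wedge,keg,lathe,ingot,tube]
Tick 11: prefer A, both empty, nothing taken; A=[-] B=[-] C=[nail,rod,spool,node,reel,wedge,keg,lathe,ingot,tube]
Tick 12: prefer B, both empty, nothing taken; A=[-] B=[-] C=[nail,rod,spool,node,reel,wedge,keg,lathe,ingot,tube]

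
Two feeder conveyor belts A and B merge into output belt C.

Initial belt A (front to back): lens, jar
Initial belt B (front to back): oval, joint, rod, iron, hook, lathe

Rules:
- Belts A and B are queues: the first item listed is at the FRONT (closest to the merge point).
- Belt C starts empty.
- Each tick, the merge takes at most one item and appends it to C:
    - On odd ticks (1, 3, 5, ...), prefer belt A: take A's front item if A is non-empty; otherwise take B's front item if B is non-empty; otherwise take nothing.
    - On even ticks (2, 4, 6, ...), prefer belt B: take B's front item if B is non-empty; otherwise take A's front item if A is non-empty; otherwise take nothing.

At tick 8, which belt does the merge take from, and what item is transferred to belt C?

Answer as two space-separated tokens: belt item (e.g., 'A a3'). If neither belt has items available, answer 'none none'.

Answer: B lathe

Derivation:
Tick 1: prefer A, take lens from A; A=[jar] B=[oval,joint,rod,iron,hook,lathe] C=[lens]
Tick 2: prefer B, take oval from B; A=[jar] B=[joint,rod,iron,hook,lathe] C=[lens,oval]
Tick 3: prefer A, take jar from A; A=[-] B=[joint,rod,iron,hook,lathe] C=[lens,oval,jar]
Tick 4: prefer B, take joint from B; A=[-] B=[rod,iron,hook,lathe] C=[lens,oval,jar,joint]
Tick 5: prefer A, take rod from B; A=[-] B=[iron,hook,lathe] C=[lens,oval,jar,joint,rod]
Tick 6: prefer B, take iron from B; A=[-] B=[hook,lathe] C=[lens,oval,jar,joint,rod,iron]
Tick 7: prefer A, take hook from B; A=[-] B=[lathe] C=[lens,oval,jar,joint,rod,iron,hook]
Tick 8: prefer B, take lathe from B; A=[-] B=[-] C=[lens,oval,jar,joint,rod,iron,hook,lathe]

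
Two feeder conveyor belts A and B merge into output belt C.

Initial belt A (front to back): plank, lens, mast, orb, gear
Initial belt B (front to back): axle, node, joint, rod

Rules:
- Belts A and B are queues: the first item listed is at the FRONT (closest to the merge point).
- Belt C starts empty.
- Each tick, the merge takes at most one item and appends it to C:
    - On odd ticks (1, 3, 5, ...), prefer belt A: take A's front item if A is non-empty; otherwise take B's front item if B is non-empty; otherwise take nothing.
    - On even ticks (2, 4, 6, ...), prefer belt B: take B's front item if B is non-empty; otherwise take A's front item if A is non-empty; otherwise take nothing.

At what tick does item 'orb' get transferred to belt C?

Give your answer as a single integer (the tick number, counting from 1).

Tick 1: prefer A, take plank from A; A=[lens,mast,orb,gear] B=[axle,node,joint,rod] C=[plank]
Tick 2: prefer B, take axle from B; A=[lens,mast,orb,gear] B=[node,joint,rod] C=[plank,axle]
Tick 3: prefer A, take lens from A; A=[mast,orb,gear] B=[node,joint,rod] C=[plank,axle,lens]
Tick 4: prefer B, take node from B; A=[mast,orb,gear] B=[joint,rod] C=[plank,axle,lens,node]
Tick 5: prefer A, take mast from A; A=[orb,gear] B=[joint,rod] C=[plank,axle,lens,node,mast]
Tick 6: prefer B, take joint from B; A=[orb,gear] B=[rod] C=[plank,axle,lens,node,mast,joint]
Tick 7: prefer A, take orb from A; A=[gear] B=[rod] C=[plank,axle,lens,node,mast,joint,orb]

Answer: 7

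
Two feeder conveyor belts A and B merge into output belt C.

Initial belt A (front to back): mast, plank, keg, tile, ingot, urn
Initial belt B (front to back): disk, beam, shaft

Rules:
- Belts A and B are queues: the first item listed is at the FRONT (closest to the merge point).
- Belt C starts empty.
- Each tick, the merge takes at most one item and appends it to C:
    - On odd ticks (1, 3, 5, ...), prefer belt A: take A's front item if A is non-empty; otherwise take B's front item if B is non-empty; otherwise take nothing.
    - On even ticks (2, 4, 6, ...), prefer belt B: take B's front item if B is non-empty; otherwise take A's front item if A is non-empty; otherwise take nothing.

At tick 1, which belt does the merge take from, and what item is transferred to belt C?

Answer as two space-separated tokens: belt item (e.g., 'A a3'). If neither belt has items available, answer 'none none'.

Tick 1: prefer A, take mast from A; A=[plank,keg,tile,ingot,urn] B=[disk,beam,shaft] C=[mast]

Answer: A mast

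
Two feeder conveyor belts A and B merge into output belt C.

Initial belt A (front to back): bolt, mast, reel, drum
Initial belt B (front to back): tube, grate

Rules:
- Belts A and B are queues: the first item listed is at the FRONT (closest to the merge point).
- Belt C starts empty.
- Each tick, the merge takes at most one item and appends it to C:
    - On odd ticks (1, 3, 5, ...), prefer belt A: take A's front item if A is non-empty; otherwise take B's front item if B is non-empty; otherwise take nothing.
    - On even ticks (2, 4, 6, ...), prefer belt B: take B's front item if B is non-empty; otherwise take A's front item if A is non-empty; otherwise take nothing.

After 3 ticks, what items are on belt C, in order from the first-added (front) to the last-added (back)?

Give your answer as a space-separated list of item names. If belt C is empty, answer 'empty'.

Answer: bolt tube mast

Derivation:
Tick 1: prefer A, take bolt from A; A=[mast,reel,drum] B=[tube,grate] C=[bolt]
Tick 2: prefer B, take tube from B; A=[mast,reel,drum] B=[grate] C=[bolt,tube]
Tick 3: prefer A, take mast from A; A=[reel,drum] B=[grate] C=[bolt,tube,mast]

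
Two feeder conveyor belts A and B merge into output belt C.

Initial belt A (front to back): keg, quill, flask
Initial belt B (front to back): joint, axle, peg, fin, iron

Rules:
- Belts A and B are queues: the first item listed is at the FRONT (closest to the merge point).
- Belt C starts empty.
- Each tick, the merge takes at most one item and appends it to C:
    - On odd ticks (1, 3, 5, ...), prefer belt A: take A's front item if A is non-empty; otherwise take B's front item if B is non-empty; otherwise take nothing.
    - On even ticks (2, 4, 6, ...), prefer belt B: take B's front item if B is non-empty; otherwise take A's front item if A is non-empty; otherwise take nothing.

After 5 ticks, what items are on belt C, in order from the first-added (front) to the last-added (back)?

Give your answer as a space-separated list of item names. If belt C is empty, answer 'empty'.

Answer: keg joint quill axle flask

Derivation:
Tick 1: prefer A, take keg from A; A=[quill,flask] B=[joint,axle,peg,fin,iron] C=[keg]
Tick 2: prefer B, take joint from B; A=[quill,flask] B=[axle,peg,fin,iron] C=[keg,joint]
Tick 3: prefer A, take quill from A; A=[flask] B=[axle,peg,fin,iron] C=[keg,joint,quill]
Tick 4: prefer B, take axle from B; A=[flask] B=[peg,fin,iron] C=[keg,joint,quill,axle]
Tick 5: prefer A, take flask from A; A=[-] B=[peg,fin,iron] C=[keg,joint,quill,axle,flask]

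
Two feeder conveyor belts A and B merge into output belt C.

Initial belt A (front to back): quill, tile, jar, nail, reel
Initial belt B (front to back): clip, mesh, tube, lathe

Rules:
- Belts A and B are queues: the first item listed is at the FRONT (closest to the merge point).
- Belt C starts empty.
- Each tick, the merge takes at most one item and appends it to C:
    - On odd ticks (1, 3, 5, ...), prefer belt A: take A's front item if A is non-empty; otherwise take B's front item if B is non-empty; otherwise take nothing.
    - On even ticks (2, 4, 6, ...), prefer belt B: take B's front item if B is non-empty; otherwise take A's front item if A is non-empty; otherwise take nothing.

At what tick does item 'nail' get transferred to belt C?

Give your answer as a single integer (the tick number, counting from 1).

Answer: 7

Derivation:
Tick 1: prefer A, take quill from A; A=[tile,jar,nail,reel] B=[clip,mesh,tube,lathe] C=[quill]
Tick 2: prefer B, take clip from B; A=[tile,jar,nail,reel] B=[mesh,tube,lathe] C=[quill,clip]
Tick 3: prefer A, take tile from A; A=[jar,nail,reel] B=[mesh,tube,lathe] C=[quill,clip,tile]
Tick 4: prefer B, take mesh from B; A=[jar,nail,reel] B=[tube,lathe] C=[quill,clip,tile,mesh]
Tick 5: prefer A, take jar from A; A=[nail,reel] B=[tube,lathe] C=[quill,clip,tile,mesh,jar]
Tick 6: prefer B, take tube from B; A=[nail,reel] B=[lathe] C=[quill,clip,tile,mesh,jar,tube]
Tick 7: prefer A, take nail from A; A=[reel] B=[lathe] C=[quill,clip,tile,mesh,jar,tube,nail]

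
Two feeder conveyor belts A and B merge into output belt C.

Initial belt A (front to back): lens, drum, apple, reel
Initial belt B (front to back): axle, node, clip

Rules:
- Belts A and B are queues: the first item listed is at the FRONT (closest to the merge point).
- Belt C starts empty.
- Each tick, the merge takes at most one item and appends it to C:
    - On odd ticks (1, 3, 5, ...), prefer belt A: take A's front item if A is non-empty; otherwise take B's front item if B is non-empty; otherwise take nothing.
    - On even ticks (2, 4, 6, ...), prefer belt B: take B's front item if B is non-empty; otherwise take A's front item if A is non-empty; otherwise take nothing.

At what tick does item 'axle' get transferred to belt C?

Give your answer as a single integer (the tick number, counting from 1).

Answer: 2

Derivation:
Tick 1: prefer A, take lens from A; A=[drum,apple,reel] B=[axle,node,clip] C=[lens]
Tick 2: prefer B, take axle from B; A=[drum,apple,reel] B=[node,clip] C=[lens,axle]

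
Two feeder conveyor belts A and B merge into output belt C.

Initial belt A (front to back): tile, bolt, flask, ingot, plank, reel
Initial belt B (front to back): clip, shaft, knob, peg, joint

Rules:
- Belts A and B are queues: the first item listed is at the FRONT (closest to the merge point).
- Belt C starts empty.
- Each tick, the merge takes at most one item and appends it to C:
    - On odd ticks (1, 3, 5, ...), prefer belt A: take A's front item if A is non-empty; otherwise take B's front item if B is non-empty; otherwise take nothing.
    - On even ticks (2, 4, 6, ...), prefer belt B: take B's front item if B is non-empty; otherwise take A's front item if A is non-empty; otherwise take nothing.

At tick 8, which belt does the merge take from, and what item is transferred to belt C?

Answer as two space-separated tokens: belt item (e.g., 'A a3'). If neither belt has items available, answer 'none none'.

Tick 1: prefer A, take tile from A; A=[bolt,flask,ingot,plank,reel] B=[clip,shaft,knob,peg,joint] C=[tile]
Tick 2: prefer B, take clip from B; A=[bolt,flask,ingot,plank,reel] B=[shaft,knob,peg,joint] C=[tile,clip]
Tick 3: prefer A, take bolt from A; A=[flask,ingot,plank,reel] B=[shaft,knob,peg,joint] C=[tile,clip,bolt]
Tick 4: prefer B, take shaft from B; A=[flask,ingot,plank,reel] B=[knob,peg,joint] C=[tile,clip,bolt,shaft]
Tick 5: prefer A, take flask from A; A=[ingot,plank,reel] B=[knob,peg,joint] C=[tile,clip,bolt,shaft,flask]
Tick 6: prefer B, take knob from B; A=[ingot,plank,reel] B=[peg,joint] C=[tile,clip,bolt,shaft,flask,knob]
Tick 7: prefer A, take ingot from A; A=[plank,reel] B=[peg,joint] C=[tile,clip,bolt,shaft,flask,knob,ingot]
Tick 8: prefer B, take peg from B; A=[plank,reel] B=[joint] C=[tile,clip,bolt,shaft,flask,knob,ingot,peg]

Answer: B peg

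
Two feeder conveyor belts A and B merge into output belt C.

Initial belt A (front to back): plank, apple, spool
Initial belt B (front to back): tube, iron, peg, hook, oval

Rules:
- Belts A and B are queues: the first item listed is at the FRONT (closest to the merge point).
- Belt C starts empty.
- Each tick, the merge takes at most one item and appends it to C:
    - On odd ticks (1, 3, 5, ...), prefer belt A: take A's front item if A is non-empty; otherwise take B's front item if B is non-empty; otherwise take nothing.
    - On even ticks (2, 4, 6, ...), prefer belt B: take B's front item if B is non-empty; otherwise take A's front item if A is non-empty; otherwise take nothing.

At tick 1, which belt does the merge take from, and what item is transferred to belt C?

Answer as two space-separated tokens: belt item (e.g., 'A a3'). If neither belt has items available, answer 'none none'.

Answer: A plank

Derivation:
Tick 1: prefer A, take plank from A; A=[apple,spool] B=[tube,iron,peg,hook,oval] C=[plank]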